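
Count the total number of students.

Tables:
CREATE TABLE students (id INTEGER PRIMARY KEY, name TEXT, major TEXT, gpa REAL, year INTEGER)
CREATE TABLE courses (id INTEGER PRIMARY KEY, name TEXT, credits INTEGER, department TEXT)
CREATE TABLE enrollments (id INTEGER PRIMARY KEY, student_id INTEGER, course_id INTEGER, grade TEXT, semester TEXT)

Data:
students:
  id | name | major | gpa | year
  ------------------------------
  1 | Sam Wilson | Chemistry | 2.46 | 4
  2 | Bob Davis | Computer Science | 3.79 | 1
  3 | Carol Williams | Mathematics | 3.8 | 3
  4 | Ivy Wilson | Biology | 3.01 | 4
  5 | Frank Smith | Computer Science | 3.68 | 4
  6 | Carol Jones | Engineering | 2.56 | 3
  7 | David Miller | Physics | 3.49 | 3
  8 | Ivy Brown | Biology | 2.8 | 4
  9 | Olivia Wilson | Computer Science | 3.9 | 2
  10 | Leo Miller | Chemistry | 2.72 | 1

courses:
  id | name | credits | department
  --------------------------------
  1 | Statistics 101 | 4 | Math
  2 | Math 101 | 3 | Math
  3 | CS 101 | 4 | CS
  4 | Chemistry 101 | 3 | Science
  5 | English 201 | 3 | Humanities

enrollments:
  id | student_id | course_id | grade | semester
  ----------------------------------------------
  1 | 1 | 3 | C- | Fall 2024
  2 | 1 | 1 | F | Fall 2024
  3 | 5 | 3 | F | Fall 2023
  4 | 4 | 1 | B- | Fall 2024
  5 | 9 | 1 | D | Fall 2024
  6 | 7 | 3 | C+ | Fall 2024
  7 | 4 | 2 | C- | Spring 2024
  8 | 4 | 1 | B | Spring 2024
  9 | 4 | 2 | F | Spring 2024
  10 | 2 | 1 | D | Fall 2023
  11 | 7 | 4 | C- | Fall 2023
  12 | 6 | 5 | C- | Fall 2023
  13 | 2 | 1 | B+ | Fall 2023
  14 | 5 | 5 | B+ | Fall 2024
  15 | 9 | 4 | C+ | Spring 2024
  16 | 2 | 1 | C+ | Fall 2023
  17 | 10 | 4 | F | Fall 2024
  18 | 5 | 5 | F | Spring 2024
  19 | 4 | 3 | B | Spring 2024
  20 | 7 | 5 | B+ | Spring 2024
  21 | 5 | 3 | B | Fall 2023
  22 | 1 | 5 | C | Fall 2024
SELECT COUNT(*) FROM students

Execution result:
10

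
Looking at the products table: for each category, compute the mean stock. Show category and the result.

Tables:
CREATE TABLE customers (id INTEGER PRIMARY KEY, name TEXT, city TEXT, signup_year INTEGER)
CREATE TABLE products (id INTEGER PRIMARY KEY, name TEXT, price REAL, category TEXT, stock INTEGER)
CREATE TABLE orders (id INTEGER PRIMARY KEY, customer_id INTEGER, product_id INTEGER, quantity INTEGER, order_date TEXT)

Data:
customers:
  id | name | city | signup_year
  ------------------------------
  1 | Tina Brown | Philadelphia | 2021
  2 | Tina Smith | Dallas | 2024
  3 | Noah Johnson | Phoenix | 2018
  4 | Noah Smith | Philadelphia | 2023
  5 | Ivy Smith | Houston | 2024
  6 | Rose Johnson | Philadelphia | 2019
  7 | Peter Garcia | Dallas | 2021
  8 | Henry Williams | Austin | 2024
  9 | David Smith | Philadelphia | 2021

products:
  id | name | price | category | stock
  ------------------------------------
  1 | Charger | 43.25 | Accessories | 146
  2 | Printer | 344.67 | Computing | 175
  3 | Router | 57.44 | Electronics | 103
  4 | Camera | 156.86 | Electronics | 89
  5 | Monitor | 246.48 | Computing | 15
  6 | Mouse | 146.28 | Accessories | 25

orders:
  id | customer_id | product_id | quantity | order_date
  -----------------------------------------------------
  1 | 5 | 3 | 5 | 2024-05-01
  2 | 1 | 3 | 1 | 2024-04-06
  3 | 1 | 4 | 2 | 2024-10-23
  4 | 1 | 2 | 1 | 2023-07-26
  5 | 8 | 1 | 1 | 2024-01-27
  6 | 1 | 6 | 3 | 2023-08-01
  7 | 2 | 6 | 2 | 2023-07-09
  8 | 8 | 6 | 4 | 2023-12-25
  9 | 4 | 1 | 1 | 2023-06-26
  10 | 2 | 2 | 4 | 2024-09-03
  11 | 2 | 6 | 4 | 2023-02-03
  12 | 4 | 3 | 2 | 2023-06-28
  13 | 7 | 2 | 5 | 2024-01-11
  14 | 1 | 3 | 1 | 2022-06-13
SELECT category, AVG(stock) AS avg_stock FROM products GROUP BY category

Execution result:
category | avg_stock
Accessories | 85.50
Computing | 95.00
Electronics | 96.00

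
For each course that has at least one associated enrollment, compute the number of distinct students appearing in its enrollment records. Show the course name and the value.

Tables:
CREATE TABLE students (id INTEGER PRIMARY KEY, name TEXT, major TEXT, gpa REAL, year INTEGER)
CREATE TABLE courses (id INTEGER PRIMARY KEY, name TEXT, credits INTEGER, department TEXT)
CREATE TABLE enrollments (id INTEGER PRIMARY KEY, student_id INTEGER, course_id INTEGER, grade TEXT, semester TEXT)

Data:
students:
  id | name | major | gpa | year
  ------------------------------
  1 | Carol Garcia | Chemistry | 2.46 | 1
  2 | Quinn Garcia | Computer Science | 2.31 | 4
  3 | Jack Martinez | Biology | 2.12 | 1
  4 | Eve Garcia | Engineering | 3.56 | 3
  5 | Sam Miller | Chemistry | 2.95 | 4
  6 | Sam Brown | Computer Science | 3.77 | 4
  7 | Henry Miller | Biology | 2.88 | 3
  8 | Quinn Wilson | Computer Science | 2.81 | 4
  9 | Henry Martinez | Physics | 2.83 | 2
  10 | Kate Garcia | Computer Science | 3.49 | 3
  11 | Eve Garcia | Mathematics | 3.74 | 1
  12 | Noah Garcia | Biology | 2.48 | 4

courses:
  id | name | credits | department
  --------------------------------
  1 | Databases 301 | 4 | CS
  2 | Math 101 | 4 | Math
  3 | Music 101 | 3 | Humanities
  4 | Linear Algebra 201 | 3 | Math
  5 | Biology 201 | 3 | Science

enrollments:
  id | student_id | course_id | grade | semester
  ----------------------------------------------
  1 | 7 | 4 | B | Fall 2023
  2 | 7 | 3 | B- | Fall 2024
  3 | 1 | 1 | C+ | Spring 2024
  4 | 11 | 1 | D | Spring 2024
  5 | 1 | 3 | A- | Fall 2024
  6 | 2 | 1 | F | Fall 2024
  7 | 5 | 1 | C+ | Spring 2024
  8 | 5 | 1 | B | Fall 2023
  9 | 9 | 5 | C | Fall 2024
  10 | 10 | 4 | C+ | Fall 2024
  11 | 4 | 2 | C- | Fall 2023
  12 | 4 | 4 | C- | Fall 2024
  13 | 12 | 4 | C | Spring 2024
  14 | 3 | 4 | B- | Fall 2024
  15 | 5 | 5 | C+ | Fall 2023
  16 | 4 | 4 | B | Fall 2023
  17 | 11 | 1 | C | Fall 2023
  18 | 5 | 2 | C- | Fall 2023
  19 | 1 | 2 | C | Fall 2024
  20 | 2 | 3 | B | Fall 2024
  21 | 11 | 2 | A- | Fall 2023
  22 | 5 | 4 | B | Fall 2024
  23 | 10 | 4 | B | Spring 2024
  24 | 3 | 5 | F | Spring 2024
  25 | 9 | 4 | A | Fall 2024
SELECT p.name, COUNT(DISTINCT c.student_id) AS distinct_student_count FROM enrollments c JOIN courses p ON c.course_id = p.id GROUP BY p.id, p.name

Execution result:
name | distinct_student_count
Databases 301 | 4
Math 101 | 4
Music 101 | 3
Linear Algebra 201 | 7
Biology 201 | 3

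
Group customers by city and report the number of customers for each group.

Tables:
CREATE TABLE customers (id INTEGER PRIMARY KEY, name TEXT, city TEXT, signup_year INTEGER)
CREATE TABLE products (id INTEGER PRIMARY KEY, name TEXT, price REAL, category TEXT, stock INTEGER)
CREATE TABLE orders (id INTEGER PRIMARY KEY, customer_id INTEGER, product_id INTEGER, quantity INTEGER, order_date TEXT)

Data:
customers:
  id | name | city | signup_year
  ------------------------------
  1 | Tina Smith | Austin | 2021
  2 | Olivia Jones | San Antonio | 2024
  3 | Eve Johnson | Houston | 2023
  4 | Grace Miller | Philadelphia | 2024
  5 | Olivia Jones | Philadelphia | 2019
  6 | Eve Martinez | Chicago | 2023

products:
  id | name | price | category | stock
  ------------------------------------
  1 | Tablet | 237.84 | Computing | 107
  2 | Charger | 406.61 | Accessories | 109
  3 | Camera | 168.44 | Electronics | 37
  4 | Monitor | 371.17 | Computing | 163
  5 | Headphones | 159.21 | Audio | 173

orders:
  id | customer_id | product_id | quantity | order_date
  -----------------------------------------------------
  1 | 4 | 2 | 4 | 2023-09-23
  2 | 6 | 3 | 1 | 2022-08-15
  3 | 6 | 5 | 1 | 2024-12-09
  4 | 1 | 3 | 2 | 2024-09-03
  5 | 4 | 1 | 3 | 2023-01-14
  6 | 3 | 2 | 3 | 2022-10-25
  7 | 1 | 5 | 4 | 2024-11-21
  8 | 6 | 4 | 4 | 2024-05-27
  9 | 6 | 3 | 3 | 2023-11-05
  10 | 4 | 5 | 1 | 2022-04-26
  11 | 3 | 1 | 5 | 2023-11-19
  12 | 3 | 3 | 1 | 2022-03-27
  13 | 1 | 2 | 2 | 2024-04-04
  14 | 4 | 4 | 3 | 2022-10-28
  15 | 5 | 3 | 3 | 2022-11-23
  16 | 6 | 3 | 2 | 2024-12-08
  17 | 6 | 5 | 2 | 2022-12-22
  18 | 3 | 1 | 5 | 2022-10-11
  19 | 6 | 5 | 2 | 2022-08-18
SELECT city, COUNT(*) AS n FROM customers GROUP BY city

Execution result:
city | n
Austin | 1
Chicago | 1
Houston | 1
Philadelphia | 2
San Antonio | 1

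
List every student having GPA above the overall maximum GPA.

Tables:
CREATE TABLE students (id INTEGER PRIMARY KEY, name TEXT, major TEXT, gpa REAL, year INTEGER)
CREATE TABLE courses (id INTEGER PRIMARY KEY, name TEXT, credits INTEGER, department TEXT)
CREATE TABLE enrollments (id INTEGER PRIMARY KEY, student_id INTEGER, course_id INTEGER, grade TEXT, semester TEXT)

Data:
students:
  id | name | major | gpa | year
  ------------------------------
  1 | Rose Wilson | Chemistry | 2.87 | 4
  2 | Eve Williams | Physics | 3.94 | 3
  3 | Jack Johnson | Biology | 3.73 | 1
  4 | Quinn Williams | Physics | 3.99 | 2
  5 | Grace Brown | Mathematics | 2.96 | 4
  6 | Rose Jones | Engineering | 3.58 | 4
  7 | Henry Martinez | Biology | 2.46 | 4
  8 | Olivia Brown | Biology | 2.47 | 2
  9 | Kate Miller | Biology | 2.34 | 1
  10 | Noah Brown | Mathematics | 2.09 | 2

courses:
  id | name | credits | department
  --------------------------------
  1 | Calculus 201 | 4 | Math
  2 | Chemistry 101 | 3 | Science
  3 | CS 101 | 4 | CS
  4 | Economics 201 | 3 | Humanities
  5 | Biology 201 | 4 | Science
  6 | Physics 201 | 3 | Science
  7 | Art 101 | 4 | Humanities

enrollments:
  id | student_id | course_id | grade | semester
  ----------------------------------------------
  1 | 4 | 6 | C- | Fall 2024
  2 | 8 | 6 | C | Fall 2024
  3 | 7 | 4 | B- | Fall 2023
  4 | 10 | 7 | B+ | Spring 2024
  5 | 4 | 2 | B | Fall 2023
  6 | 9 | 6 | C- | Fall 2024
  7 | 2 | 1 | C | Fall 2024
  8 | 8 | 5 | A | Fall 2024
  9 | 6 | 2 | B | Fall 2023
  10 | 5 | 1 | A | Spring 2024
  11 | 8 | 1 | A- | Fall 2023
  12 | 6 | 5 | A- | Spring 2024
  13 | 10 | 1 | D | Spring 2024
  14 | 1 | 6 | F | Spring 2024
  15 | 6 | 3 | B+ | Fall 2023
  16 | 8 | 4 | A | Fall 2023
SELECT name, gpa FROM students WHERE gpa > (SELECT MAX(gpa) FROM students)

Execution result:
(no rows)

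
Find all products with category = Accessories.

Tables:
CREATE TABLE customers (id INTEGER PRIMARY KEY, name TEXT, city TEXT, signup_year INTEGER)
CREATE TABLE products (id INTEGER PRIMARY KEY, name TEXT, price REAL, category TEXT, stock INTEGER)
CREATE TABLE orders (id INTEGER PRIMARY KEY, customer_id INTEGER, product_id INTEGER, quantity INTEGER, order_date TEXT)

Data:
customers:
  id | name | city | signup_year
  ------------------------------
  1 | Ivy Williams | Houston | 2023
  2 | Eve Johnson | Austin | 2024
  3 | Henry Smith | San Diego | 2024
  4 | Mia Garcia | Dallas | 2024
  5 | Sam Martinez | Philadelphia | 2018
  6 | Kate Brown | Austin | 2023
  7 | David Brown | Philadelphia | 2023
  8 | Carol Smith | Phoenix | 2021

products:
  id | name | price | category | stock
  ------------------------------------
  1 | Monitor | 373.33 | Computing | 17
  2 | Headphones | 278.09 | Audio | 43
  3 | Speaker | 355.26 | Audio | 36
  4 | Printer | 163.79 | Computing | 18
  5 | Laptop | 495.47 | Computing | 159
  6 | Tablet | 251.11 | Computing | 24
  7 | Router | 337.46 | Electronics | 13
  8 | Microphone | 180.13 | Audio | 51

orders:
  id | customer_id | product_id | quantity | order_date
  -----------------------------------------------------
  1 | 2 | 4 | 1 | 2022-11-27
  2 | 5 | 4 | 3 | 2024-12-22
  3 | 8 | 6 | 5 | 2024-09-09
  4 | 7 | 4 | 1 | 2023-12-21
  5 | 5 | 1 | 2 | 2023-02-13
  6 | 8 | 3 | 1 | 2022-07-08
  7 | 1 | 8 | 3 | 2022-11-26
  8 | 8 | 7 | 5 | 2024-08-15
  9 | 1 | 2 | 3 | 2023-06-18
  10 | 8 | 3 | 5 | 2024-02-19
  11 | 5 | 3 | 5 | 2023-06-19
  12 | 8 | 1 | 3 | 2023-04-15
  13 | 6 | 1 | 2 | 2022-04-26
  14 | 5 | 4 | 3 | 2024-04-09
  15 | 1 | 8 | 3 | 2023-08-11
SELECT name, category FROM products WHERE category = 'Accessories'

Execution result:
(no rows)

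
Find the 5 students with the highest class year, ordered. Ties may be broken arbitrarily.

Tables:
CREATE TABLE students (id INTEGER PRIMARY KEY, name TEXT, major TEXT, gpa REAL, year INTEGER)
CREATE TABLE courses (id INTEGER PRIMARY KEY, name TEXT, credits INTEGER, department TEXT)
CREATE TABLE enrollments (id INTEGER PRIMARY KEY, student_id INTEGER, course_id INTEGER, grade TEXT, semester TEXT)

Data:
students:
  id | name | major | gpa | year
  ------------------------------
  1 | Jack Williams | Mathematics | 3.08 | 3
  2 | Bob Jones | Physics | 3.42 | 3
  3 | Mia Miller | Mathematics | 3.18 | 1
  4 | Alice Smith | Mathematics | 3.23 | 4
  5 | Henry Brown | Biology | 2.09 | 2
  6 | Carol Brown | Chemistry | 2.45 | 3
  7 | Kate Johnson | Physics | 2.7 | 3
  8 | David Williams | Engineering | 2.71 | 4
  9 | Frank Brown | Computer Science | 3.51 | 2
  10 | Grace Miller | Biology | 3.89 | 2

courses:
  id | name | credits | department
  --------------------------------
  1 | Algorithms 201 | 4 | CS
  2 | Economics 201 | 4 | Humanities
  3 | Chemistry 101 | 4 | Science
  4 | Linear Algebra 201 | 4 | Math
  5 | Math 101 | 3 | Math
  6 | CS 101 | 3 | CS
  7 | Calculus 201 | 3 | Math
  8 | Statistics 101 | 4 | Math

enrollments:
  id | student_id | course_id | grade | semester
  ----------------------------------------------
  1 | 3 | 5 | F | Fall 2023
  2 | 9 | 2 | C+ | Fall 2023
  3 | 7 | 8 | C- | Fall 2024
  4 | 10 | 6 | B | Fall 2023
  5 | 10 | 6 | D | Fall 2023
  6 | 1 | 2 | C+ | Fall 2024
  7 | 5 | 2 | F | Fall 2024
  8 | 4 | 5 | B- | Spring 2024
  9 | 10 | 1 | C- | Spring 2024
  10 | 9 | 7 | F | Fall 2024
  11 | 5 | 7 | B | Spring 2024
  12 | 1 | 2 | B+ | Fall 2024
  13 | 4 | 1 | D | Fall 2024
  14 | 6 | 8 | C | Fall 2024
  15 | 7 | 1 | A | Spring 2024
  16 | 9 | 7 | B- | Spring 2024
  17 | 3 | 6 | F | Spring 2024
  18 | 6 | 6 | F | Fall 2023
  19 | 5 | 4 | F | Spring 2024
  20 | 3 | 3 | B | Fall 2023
SELECT name, year FROM students ORDER BY year DESC LIMIT 5

Execution result:
name | year
Alice Smith | 4
David Williams | 4
Jack Williams | 3
Bob Jones | 3
Carol Brown | 3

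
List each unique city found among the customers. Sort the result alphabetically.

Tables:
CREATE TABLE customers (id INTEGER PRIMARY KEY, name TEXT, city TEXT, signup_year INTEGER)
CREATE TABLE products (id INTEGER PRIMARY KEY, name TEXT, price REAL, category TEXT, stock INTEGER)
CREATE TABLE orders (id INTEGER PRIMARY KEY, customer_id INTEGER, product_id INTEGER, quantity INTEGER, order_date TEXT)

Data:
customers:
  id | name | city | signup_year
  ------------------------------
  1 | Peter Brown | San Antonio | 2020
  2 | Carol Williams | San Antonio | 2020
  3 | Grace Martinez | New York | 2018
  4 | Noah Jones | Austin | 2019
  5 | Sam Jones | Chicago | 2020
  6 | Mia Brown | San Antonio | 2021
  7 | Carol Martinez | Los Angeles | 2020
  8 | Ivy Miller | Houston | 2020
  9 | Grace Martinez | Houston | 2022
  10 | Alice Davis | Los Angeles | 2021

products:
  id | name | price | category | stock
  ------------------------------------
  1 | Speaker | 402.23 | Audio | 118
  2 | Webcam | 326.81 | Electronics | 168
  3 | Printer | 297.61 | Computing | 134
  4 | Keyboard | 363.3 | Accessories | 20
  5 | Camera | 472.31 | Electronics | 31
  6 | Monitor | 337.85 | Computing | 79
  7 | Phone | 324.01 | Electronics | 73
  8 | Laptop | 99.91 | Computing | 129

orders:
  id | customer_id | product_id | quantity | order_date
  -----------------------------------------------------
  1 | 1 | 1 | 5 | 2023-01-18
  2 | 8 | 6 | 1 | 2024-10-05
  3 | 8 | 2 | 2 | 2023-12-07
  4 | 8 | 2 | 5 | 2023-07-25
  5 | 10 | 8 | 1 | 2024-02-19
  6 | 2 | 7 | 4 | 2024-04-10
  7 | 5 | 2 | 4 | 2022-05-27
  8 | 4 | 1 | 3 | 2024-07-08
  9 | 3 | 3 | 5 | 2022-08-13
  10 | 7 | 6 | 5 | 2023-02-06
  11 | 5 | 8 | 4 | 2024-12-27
SELECT DISTINCT city FROM customers ORDER BY city

Execution result:
city
Austin
Chicago
Houston
Los Angeles
New York
San Antonio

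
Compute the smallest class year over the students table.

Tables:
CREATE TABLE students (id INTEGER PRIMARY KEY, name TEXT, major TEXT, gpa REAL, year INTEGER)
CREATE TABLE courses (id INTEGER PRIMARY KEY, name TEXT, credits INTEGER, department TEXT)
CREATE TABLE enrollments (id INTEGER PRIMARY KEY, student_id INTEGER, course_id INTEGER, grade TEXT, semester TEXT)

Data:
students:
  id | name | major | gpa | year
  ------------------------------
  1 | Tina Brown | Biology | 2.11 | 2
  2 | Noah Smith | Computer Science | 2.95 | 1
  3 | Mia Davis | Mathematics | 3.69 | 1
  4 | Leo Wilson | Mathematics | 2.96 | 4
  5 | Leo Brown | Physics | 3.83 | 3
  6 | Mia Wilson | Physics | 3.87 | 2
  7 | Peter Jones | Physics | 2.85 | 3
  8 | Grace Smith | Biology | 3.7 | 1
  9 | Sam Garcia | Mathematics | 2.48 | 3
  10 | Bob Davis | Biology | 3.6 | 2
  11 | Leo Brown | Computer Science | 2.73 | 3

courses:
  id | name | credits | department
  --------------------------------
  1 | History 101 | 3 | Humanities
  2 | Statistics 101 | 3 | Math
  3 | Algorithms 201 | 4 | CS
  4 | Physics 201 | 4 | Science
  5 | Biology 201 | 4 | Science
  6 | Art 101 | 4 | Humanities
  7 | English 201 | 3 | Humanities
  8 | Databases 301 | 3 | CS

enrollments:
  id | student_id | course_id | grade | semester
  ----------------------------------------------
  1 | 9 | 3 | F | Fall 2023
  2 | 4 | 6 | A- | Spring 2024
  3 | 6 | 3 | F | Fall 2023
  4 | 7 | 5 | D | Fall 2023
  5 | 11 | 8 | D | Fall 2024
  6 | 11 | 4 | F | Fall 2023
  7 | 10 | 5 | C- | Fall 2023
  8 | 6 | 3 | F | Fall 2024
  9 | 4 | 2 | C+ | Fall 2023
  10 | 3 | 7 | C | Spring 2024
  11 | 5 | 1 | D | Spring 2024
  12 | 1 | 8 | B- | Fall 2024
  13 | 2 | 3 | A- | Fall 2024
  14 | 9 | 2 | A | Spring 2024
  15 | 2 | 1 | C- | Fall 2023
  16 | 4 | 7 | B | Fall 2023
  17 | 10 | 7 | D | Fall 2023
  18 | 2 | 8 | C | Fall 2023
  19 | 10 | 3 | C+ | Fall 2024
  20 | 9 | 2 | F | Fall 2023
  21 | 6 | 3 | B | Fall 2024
SELECT MIN(year) FROM students

Execution result:
1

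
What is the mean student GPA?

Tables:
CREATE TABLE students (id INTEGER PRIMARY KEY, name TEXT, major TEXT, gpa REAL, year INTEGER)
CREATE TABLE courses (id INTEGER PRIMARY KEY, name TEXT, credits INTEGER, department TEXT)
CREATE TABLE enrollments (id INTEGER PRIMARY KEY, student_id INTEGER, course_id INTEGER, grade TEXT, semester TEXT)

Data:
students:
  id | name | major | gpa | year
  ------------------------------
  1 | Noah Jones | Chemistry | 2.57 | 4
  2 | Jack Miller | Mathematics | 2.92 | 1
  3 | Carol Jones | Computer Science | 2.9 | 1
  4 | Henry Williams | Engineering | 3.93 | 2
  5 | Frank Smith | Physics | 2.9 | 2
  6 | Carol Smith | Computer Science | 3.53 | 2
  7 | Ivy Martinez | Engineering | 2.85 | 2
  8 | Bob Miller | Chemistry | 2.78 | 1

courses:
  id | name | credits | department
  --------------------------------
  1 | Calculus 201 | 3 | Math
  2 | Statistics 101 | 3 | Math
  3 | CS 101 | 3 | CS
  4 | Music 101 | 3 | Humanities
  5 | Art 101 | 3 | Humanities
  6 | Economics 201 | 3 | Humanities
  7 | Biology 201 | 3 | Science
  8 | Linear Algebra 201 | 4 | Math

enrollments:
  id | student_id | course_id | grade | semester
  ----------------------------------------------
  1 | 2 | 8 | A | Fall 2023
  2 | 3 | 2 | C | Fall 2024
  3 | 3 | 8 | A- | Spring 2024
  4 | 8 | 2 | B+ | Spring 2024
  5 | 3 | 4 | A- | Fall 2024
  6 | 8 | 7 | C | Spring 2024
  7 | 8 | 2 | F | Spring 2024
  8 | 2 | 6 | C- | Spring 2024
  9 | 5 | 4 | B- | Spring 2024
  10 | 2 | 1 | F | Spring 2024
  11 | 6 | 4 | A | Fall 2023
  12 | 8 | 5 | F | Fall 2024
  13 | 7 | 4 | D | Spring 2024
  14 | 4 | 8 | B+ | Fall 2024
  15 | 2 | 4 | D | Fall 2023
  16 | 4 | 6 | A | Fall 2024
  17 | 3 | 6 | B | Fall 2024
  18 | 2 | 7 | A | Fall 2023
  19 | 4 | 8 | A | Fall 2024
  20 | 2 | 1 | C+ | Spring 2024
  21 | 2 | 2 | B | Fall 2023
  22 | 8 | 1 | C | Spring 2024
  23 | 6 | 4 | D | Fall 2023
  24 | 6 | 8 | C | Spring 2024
SELECT AVG(gpa) FROM students

Execution result:
3.05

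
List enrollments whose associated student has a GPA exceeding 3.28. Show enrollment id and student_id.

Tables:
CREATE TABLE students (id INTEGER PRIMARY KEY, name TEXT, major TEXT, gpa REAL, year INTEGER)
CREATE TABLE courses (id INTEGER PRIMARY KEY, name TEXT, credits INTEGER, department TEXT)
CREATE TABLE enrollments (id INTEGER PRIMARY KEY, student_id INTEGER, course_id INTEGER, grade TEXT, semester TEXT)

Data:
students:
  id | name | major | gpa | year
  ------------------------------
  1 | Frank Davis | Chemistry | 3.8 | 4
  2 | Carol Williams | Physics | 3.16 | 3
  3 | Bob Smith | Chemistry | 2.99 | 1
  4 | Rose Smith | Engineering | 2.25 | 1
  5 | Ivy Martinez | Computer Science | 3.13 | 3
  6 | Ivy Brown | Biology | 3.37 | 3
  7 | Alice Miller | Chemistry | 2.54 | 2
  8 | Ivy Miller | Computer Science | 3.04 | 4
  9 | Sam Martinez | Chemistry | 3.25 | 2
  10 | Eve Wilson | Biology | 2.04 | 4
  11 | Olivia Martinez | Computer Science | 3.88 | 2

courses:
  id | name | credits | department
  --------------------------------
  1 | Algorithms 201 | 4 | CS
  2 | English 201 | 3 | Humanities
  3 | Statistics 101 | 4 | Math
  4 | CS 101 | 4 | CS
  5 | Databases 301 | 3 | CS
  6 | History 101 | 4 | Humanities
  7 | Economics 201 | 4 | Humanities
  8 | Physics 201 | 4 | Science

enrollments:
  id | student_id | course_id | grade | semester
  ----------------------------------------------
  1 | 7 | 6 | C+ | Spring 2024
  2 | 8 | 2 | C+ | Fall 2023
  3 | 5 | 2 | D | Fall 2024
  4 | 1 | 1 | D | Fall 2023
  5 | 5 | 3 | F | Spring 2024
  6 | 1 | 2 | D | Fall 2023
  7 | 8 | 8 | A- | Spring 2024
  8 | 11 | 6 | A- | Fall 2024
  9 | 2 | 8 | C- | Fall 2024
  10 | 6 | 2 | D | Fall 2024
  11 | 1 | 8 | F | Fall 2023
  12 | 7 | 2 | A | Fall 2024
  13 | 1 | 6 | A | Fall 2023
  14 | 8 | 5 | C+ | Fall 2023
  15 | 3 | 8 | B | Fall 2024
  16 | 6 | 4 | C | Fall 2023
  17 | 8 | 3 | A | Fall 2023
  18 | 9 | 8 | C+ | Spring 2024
SELECT id, student_id FROM enrollments WHERE student_id IN (SELECT id FROM students WHERE gpa > 3.28)

Execution result:
id | student_id
4 | 1
6 | 1
8 | 11
10 | 6
11 | 1
13 | 1
16 | 6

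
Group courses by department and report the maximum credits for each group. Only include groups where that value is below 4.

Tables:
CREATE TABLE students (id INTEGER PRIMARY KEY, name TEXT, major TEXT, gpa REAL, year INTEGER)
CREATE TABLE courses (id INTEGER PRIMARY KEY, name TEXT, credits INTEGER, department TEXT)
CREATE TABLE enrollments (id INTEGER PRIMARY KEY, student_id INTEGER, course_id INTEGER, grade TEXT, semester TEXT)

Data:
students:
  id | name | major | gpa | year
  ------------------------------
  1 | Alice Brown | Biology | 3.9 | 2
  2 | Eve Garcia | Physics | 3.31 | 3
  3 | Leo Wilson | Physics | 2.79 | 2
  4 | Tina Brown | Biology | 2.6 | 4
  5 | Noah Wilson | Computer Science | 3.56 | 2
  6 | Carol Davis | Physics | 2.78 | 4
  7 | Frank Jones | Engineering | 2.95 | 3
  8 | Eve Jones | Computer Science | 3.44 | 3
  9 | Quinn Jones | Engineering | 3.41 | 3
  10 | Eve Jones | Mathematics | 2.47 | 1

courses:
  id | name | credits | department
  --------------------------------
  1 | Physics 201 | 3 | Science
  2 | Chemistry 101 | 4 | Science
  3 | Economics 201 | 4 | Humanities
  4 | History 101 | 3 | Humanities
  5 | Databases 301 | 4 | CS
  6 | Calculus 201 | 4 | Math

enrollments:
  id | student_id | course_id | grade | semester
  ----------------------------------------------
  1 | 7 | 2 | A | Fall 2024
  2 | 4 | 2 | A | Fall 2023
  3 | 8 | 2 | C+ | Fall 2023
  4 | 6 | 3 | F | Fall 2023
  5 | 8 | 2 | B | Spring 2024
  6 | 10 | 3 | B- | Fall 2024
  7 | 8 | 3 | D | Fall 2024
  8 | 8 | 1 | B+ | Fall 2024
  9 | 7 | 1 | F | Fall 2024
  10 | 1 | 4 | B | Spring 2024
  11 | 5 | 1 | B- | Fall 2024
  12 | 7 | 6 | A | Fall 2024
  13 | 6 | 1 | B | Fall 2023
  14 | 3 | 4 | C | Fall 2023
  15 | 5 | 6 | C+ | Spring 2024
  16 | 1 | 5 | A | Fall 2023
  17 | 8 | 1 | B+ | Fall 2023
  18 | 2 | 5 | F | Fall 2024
SELECT department, MAX(credits) AS max_credits FROM courses GROUP BY department HAVING MAX(credits) < 4

Execution result:
(no rows)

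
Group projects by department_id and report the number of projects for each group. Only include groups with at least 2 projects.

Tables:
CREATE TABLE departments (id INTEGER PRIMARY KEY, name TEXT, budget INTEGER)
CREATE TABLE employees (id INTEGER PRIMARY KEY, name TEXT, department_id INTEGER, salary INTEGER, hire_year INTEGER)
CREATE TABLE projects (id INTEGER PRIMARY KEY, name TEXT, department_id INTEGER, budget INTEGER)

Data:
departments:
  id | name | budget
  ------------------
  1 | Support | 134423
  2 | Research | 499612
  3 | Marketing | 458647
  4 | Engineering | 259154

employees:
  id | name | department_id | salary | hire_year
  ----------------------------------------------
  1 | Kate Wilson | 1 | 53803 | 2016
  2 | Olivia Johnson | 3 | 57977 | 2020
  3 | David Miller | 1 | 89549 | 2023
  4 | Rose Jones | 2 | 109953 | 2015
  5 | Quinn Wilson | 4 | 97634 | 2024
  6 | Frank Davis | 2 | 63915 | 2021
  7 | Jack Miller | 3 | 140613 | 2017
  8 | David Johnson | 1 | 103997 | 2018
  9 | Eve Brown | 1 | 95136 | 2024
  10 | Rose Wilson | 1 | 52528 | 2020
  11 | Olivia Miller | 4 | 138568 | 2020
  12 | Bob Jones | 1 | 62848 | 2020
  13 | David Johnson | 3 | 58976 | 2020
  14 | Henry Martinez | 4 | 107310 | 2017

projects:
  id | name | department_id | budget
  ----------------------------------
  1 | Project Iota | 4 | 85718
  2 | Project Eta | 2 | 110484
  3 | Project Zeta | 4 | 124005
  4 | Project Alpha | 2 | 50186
SELECT department_id, COUNT(*) AS n FROM projects GROUP BY department_id HAVING COUNT(*) >= 2

Execution result:
department_id | n
2 | 2
4 | 2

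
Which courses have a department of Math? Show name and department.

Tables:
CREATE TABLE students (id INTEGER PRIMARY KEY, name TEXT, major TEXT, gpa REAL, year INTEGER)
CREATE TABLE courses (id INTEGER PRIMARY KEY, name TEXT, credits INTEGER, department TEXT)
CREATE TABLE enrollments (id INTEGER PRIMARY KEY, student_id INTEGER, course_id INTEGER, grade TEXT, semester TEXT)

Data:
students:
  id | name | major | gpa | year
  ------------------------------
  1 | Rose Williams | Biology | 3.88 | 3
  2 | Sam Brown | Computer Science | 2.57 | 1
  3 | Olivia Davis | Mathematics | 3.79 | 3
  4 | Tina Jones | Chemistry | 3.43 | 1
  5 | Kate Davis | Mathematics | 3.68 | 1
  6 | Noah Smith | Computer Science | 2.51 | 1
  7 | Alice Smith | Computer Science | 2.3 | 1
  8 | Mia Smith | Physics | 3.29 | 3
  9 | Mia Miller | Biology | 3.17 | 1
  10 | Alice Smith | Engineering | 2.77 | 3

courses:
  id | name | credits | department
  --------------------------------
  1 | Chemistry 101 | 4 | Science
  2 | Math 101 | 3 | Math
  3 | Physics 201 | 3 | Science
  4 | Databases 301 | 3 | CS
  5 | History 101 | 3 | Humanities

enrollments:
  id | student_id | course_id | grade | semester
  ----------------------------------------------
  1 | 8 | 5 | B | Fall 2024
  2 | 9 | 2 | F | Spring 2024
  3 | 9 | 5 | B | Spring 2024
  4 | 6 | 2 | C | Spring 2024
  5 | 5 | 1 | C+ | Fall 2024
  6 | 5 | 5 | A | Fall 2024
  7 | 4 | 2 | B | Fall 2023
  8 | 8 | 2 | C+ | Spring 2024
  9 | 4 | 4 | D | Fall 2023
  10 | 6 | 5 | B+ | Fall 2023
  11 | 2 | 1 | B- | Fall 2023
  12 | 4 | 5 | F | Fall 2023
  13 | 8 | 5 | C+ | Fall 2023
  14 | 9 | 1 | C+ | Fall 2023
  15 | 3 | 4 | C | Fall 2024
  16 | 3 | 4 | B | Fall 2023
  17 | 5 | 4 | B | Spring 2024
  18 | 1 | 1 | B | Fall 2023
SELECT name, department FROM courses WHERE department = 'Math'

Execution result:
name | department
Math 101 | Math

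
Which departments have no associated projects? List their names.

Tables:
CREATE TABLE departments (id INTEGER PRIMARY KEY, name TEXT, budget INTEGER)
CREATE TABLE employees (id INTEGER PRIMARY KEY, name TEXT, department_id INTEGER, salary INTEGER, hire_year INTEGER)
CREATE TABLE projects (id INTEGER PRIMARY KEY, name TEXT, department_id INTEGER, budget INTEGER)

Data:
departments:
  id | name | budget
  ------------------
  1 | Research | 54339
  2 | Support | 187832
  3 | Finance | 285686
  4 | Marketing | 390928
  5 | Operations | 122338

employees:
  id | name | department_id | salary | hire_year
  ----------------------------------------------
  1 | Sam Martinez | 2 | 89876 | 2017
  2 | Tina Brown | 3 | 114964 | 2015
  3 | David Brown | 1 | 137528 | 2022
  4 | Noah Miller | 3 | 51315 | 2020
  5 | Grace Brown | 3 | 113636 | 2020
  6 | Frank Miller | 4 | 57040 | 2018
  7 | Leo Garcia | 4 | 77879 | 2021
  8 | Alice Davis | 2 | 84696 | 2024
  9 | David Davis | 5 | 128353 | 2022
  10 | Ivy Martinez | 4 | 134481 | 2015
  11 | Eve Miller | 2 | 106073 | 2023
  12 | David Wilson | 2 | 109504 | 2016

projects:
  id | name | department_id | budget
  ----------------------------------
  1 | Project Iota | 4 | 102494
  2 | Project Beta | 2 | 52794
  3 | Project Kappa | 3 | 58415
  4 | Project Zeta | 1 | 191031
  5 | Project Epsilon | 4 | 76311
SELECT p.name FROM departments p LEFT JOIN projects c ON c.department_id = p.id WHERE c.id IS NULL

Execution result:
Operations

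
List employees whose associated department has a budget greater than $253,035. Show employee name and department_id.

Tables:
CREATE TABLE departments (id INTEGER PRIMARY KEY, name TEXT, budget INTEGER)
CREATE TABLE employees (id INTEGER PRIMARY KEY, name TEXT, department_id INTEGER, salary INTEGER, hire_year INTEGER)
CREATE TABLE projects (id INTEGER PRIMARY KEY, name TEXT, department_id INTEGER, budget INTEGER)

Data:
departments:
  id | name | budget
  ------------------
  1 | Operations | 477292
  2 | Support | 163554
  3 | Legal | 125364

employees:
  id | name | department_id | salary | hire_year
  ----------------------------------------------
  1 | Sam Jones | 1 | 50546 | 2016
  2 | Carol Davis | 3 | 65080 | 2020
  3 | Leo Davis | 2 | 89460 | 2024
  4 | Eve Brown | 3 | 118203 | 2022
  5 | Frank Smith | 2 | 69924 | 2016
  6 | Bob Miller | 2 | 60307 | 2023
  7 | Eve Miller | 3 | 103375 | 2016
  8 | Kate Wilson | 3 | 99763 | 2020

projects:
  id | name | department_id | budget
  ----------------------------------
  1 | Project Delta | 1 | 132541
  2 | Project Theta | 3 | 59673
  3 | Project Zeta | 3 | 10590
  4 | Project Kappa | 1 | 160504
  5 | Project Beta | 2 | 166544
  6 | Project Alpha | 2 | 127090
SELECT name, department_id FROM employees WHERE department_id IN (SELECT id FROM departments WHERE budget > 253035)

Execution result:
name | department_id
Sam Jones | 1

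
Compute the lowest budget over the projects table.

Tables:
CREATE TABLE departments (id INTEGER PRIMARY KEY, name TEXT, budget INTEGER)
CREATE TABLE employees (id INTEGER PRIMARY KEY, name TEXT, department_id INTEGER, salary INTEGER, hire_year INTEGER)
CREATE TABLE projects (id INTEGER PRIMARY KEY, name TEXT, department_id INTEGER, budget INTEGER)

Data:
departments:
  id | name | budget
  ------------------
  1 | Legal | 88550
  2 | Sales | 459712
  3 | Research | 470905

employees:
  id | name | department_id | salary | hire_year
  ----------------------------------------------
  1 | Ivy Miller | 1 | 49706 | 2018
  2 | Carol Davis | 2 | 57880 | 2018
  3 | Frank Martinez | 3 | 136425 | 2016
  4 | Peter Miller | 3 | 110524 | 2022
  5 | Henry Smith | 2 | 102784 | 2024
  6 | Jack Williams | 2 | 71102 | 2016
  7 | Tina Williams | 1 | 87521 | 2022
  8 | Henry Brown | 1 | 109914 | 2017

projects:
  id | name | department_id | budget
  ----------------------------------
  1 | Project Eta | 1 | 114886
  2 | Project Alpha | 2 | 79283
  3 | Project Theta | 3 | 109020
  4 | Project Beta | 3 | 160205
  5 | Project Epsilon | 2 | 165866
SELECT MIN(budget) FROM projects

Execution result:
79283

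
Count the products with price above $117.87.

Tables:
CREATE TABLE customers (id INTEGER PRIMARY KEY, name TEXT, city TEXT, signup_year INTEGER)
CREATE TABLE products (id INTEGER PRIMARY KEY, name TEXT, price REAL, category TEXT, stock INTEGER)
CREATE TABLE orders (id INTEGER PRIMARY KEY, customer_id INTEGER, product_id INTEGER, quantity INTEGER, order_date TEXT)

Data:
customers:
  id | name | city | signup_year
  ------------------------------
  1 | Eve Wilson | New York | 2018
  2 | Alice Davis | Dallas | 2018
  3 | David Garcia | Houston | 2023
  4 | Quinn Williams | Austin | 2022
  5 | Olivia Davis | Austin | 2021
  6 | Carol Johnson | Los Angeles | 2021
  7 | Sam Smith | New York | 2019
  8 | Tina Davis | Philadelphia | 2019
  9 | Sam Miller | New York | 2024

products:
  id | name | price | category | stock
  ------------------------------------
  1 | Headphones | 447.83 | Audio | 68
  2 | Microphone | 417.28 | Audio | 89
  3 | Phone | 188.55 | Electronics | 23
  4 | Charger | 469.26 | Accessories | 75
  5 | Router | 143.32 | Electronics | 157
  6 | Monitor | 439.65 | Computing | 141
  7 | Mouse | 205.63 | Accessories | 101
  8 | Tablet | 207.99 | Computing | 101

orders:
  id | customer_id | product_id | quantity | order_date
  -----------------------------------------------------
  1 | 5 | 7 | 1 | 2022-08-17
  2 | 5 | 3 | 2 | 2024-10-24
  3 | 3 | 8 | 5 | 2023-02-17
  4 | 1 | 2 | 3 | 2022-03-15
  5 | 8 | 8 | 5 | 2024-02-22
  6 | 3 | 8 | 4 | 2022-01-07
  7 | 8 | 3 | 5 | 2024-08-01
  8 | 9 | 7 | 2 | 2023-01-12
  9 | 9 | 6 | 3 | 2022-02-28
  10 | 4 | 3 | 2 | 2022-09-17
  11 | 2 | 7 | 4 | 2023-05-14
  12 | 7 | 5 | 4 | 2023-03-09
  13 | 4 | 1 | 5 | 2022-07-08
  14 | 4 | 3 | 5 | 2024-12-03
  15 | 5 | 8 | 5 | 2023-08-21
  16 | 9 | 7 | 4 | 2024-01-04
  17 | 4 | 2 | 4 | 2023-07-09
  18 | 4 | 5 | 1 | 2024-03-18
SELECT COUNT(*) FROM products WHERE price > 117.87

Execution result:
8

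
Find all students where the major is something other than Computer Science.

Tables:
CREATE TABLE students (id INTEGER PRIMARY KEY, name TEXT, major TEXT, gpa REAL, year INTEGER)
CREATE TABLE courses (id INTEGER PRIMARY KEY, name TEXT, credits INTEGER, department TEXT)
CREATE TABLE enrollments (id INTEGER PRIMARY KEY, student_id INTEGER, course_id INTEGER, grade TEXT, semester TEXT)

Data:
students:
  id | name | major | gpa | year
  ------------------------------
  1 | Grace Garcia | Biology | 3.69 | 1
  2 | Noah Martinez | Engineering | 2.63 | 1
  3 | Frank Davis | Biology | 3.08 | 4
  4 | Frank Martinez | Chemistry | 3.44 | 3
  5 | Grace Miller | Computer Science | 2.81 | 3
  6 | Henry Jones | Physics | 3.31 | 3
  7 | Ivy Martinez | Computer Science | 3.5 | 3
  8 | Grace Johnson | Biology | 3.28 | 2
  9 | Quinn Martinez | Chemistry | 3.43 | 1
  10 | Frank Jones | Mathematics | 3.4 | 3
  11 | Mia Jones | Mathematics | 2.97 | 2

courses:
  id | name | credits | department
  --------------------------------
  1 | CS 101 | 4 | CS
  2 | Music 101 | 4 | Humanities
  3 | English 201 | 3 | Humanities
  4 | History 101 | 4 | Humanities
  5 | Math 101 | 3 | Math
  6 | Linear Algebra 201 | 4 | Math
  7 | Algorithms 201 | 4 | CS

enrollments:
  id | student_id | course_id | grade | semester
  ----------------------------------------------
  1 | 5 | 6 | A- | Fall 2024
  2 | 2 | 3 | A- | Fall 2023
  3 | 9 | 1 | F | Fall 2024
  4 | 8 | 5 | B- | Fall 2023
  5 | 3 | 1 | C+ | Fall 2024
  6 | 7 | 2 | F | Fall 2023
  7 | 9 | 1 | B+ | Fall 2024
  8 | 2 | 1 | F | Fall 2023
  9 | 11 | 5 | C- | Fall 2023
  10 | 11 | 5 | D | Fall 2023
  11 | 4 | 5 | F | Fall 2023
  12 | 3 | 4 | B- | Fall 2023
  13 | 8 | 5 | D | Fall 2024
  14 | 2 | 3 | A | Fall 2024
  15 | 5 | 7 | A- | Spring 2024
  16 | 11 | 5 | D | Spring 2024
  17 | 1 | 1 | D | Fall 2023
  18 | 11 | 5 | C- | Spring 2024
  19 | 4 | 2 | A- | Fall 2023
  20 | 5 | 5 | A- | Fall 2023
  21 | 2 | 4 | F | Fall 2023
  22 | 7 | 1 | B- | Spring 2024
SELECT name, major FROM students WHERE major <> 'Computer Science'

Execution result:
name | major
Grace Garcia | Biology
Noah Martinez | Engineering
Frank Davis | Biology
Frank Martinez | Chemistry
Henry Jones | Physics
Grace Johnson | Biology
Quinn Martinez | Chemistry
Frank Jones | Mathematics
Mia Jones | Mathematics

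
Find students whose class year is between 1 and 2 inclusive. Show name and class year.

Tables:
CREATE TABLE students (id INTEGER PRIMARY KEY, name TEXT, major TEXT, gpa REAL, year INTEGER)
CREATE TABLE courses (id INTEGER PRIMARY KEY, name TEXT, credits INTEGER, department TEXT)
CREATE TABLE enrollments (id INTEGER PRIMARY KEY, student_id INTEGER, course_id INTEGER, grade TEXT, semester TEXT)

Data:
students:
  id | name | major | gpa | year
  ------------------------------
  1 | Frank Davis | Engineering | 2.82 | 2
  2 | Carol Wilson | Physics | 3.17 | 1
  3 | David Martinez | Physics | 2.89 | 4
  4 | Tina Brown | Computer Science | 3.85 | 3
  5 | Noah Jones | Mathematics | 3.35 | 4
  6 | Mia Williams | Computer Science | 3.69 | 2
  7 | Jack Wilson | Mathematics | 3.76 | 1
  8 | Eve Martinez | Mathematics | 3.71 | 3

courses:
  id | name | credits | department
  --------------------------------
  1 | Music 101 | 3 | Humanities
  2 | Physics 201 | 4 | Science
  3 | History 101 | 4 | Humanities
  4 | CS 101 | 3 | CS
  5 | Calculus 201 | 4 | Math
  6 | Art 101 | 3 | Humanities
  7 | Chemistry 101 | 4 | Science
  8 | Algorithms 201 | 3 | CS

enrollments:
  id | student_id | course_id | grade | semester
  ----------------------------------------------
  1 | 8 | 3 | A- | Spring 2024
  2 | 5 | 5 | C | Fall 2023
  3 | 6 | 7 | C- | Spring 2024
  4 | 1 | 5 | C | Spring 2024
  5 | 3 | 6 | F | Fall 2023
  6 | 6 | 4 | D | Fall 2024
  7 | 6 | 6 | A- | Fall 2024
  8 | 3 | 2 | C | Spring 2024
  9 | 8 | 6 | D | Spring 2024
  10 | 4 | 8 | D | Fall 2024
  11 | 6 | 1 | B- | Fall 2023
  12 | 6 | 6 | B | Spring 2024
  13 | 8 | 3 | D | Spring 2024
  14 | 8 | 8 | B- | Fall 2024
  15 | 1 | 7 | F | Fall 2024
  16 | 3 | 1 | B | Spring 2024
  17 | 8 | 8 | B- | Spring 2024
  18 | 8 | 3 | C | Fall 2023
SELECT name, year FROM students WHERE year BETWEEN 1 AND 2

Execution result:
name | year
Frank Davis | 2
Carol Wilson | 1
Mia Williams | 2
Jack Wilson | 1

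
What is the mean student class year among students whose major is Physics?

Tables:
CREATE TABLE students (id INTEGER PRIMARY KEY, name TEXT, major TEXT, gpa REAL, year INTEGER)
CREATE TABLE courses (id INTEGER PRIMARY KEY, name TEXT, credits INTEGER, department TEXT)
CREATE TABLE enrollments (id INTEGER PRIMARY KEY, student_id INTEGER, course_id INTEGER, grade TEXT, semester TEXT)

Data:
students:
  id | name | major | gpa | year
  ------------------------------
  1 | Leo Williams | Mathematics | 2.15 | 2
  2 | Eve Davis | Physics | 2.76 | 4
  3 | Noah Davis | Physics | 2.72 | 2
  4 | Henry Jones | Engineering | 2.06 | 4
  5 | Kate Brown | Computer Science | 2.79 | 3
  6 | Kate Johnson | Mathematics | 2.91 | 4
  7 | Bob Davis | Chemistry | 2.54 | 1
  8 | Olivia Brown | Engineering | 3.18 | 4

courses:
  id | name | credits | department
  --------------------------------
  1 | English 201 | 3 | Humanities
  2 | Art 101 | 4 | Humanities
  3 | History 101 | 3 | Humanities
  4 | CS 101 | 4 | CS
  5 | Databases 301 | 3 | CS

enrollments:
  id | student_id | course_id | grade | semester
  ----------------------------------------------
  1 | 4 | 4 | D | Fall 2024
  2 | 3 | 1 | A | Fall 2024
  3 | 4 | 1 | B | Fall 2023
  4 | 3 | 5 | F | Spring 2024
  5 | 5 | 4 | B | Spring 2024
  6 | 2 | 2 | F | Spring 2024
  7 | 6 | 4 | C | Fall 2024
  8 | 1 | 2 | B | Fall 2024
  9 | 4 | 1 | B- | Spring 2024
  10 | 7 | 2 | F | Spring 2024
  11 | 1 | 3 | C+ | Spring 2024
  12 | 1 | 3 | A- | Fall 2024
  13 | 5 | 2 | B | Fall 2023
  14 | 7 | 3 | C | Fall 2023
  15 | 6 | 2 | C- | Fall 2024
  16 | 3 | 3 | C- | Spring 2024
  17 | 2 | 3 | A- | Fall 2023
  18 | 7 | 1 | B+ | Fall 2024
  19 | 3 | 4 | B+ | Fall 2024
SELECT AVG(year) FROM students WHERE major = 'Physics'

Execution result:
3.00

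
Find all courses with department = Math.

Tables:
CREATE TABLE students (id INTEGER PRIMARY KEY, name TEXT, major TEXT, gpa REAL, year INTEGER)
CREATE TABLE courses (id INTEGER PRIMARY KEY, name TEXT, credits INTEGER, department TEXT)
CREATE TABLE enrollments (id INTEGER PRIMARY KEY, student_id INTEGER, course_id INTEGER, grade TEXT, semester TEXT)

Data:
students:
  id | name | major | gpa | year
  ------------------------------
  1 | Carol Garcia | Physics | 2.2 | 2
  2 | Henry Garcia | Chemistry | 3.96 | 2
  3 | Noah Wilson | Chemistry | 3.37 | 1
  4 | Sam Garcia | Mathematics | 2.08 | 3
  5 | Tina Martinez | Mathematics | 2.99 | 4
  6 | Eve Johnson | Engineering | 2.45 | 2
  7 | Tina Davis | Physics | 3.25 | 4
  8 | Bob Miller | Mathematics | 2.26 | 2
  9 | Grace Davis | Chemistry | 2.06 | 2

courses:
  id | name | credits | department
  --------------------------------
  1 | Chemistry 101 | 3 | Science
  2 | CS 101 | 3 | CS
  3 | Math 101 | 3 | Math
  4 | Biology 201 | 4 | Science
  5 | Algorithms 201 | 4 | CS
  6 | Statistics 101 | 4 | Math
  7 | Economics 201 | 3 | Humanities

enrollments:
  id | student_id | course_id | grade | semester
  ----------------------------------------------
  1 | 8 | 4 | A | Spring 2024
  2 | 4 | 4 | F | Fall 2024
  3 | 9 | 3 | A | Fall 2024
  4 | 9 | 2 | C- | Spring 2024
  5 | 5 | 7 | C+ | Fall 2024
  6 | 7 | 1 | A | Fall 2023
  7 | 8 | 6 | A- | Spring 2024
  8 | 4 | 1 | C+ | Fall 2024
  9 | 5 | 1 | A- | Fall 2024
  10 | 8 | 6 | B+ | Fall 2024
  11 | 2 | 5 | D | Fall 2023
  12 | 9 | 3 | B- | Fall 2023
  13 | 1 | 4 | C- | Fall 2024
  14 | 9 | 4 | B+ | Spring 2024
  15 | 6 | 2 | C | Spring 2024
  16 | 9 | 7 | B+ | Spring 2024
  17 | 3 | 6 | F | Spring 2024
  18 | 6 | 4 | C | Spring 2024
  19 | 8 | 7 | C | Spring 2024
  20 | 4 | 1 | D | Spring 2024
SELECT name, department FROM courses WHERE department = 'Math'

Execution result:
name | department
Math 101 | Math
Statistics 101 | Math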